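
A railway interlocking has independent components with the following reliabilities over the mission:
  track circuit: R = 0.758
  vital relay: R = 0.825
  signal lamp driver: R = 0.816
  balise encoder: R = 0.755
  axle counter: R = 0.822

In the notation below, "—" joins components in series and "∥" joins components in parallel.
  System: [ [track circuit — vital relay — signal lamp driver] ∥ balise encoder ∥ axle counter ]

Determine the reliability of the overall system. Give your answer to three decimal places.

Series (track circuit, vital relay, and signal lamp driver): 0.75800 × 0.82500 × 0.81600 = 0.51029
Parallel ([0.51029], balise encoder, and axle counter): 1 − (1 − 0.51029)(1 − 0.75500)(1 − 0.82200) = 0.979

0.979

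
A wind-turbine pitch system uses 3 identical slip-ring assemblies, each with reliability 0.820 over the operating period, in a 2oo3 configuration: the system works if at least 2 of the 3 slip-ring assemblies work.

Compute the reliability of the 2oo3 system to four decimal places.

0.9145

R = Σ_{i=2}^{3} C(3,i) p^i (1−p)^{3−i} with p = 0.820
C(3,2)·0.820^2·0.180^1 = 0.363096
C(3,3)·0.820^3·0.180^0 = 0.551368
Sum = 0.9145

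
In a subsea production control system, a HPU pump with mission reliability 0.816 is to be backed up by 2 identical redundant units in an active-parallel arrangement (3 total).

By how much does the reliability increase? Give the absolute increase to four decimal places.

0.1778

R_before = 0.816
R_after = 1 − (1 − 0.816)^3 = 0.9938
ΔR = 0.9938 − 0.816 = 0.1778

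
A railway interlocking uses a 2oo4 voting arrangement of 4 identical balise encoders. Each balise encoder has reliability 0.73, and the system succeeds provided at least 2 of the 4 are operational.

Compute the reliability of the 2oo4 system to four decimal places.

R = Σ_{i=2}^{4} C(4,i) p^i (1−p)^{4−i} with p = 0.73
C(4,2)·0.73^2·0.27^2 = 0.233090
C(4,3)·0.73^3·0.27^1 = 0.420138
C(4,4)·0.73^4·0.27^0 = 0.283982
Sum = 0.9372

0.9372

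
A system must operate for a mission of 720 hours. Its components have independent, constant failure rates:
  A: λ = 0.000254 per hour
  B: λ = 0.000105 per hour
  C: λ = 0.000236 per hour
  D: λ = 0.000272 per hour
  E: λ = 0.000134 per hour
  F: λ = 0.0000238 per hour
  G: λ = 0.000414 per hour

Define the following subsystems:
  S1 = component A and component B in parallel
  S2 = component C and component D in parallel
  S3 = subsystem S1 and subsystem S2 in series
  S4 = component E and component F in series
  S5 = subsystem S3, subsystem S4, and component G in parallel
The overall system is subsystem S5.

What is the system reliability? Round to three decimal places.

0.999

R(A) = exp(−0.000254 × 720) = 0.83287
R(B) = exp(−0.000105 × 720) = 0.92719
R(C) = exp(−0.000236 × 720) = 0.84373
R(D) = exp(−0.000272 × 720) = 0.82214
R(E) = exp(−0.000134 × 720) = 0.90803
R(F) = exp(−0.0000238 × 720) = 0.98301
R(G) = exp(−0.000414 × 720) = 0.74224
Parallel (A and B): 1 − (1 − 0.83287)(1 − 0.92719) = 0.98783
Parallel (C and D): 1 − (1 − 0.84373)(1 − 0.82214) = 0.97221
Series ([0.98783] and [0.97221]): 0.98783 × 0.97221 = 0.96038
Series (E and F): 0.90803 × 0.98301 = 0.89260
Parallel ([0.96038], [0.89260], and G): 1 − (1 − 0.96038)(1 − 0.89260)(1 − 0.74224) = 0.999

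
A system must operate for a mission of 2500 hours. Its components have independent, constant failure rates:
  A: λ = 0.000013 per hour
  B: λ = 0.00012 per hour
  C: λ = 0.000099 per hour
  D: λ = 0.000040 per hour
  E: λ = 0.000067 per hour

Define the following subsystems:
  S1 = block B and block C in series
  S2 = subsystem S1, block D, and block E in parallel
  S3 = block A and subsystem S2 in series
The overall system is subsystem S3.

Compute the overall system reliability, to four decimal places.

0.9620

R(A) = exp(−0.000013 × 2500) = 0.968022
R(B) = exp(−0.00012 × 2500) = 0.740818
R(C) = exp(−0.000099 × 2500) = 0.780750
R(D) = exp(−0.000040 × 2500) = 0.904837
R(E) = exp(−0.000067 × 2500) = 0.845777
Series (B and C): 0.740818 × 0.780750 = 0.578394
Parallel ([0.578394], D, and E): 1 − (1 − 0.578394)(1 − 0.904837)(1 − 0.845777) = 0.993812
Series (A and [0.993812]): 0.968022 × 0.993812 = 0.9620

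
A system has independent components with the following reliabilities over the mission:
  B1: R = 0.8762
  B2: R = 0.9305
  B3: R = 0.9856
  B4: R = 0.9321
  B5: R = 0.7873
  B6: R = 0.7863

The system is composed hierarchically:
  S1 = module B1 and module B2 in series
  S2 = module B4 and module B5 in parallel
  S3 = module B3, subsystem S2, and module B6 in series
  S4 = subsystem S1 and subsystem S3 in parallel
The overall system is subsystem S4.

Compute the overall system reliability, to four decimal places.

Series (B1 and B2): 0.876200 × 0.930500 = 0.815304
Parallel (B4 and B5): 1 − (1 − 0.932100)(1 − 0.787300) = 0.985558
Series (B3, [0.985558], and B6): 0.985600 × 0.985558 × 0.786300 = 0.763785
Parallel ([0.815304] and [0.763785]): 1 − (1 − 0.815304)(1 − 0.763785) = 0.9564

0.9564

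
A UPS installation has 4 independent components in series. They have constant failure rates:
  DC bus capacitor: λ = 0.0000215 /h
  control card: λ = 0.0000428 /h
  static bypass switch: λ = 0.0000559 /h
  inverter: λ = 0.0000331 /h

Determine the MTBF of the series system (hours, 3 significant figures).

6520

Series of exponential components: λ_sys = Σ λ_i
λ_sys = 0.0000215 + 0.0000428 + 0.0000559 + 0.0000331 = 1.5330e-04 /h
MTBF = 1 / λ_sys = 6520 h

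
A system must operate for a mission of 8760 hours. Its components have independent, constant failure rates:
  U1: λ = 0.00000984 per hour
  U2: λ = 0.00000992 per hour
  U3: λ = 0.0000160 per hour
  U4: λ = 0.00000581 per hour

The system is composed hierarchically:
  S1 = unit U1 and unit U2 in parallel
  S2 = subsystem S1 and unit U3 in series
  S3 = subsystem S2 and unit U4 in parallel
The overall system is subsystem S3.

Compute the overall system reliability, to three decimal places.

0.993

R(U1) = exp(−0.00000984 × 8760) = 0.91741
R(U2) = exp(−0.00000992 × 8760) = 0.91677
R(U3) = exp(−0.0000160 × 8760) = 0.86922
R(U4) = exp(−0.00000581 × 8760) = 0.95038
Parallel (U1 and U2): 1 − (1 − 0.91741)(1 − 0.91677) = 0.99313
Series ([0.99313] and U3): 0.99313 × 0.86922 = 0.86325
Parallel ([0.86325] and U4): 1 − (1 − 0.86325)(1 − 0.95038) = 0.993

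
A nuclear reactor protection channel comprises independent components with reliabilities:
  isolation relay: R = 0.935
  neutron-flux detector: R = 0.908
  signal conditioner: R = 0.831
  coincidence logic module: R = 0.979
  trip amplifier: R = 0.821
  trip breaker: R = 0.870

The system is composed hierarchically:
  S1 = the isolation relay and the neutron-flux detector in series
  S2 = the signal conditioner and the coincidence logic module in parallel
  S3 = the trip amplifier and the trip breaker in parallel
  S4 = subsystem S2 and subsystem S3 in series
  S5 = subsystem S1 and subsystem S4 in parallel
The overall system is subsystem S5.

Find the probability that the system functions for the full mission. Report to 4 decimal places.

Series (isolation relay and neutron-flux detector): 0.935000 × 0.908000 = 0.848980
Parallel (signal conditioner and coincidence logic module): 1 − (1 − 0.831000)(1 − 0.979000) = 0.996451
Parallel (trip amplifier and trip breaker): 1 − (1 − 0.821000)(1 − 0.870000) = 0.976730
Series ([0.996451] and [0.976730]): 0.996451 × 0.976730 = 0.973264
Parallel ([0.848980] and [0.973264]): 1 − (1 − 0.848980)(1 − 0.973264) = 0.9960

0.9960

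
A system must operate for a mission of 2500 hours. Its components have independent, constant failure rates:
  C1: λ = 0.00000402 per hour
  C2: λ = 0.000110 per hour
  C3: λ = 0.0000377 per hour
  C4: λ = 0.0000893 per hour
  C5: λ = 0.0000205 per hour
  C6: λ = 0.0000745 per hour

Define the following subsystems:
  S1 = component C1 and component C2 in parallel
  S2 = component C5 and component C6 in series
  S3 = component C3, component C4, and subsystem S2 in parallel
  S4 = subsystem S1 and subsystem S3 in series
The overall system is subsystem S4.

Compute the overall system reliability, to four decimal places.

0.9938

R(C1) = exp(−0.00000402 × 2500) = 0.990000
R(C2) = exp(−0.000110 × 2500) = 0.759572
R(C3) = exp(−0.0000377 × 2500) = 0.910055
R(C4) = exp(−0.0000893 × 2500) = 0.799915
R(C5) = exp(−0.0000205 × 2500) = 0.950041
R(C6) = exp(−0.0000745 × 2500) = 0.830066
Parallel (C1 and C2): 1 − (1 − 0.990000)(1 − 0.759572) = 0.997596
Series (C5 and C6): 0.950041 × 0.830066 = 0.788597
Parallel (C3, C4, and [0.788597]): 1 − (1 − 0.910055)(1 − 0.799915)(1 − 0.788597) = 0.996195
Series ([0.997596] and [0.996195]): 0.997596 × 0.996195 = 0.9938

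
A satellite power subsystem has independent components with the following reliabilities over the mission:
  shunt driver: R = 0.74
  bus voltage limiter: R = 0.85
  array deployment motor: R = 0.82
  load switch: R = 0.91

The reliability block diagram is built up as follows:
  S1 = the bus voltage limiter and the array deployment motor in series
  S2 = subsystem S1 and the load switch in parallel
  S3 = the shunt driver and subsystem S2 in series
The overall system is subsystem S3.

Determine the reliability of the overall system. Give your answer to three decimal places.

Series (bus voltage limiter and array deployment motor): 0.85000 × 0.82000 = 0.69700
Parallel ([0.69700] and load switch): 1 − (1 − 0.69700)(1 − 0.91000) = 0.97273
Series (shunt driver and [0.97273]): 0.74000 × 0.97273 = 0.720

0.720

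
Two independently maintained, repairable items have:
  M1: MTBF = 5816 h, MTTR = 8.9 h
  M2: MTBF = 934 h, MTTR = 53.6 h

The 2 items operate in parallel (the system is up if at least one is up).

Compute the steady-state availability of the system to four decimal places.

0.9999

A(M1) = MTBF/(MTBF+MTTR) = 5816/(5816+8.9) = 0.998472
A(M2) = MTBF/(MTBF+MTTR) = 934/(934+53.6) = 0.945727
Parallel availability: 1 − (1 − 0.998472)(1 − 0.945727) = 0.9999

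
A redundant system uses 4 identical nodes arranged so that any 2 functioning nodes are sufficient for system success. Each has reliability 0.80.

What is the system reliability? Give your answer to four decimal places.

0.9728

R = Σ_{i=2}^{4} C(4,i) p^i (1−p)^{4−i} with p = 0.80
C(4,2)·0.80^2·0.20^2 = 0.153600
C(4,3)·0.80^3·0.20^1 = 0.409600
C(4,4)·0.80^4·0.20^0 = 0.409600
Sum = 0.9728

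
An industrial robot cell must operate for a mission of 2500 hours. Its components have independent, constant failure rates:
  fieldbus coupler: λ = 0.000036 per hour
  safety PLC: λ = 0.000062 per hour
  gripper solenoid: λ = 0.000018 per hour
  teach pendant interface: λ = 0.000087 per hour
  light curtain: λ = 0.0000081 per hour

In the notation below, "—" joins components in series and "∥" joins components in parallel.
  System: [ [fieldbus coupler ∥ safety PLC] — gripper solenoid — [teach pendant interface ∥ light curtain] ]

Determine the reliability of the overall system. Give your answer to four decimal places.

0.9405

R(fieldbus coupler) = exp(−0.000036 × 2500) = 0.913931
R(safety PLC) = exp(−0.000062 × 2500) = 0.856415
R(gripper solenoid) = exp(−0.000018 × 2500) = 0.955997
R(teach pendant interface) = exp(−0.000087 × 2500) = 0.804528
R(light curtain) = exp(−0.0000081 × 2500) = 0.979954
Parallel (fieldbus coupler and safety PLC): 1 − (1 − 0.913931)(1 − 0.856415) = 0.987642
Parallel (teach pendant interface and light curtain): 1 − (1 − 0.804528)(1 − 0.979954) = 0.996082
Series ([0.987642], gripper solenoid, and [0.996082]): 0.987642 × 0.955997 × 0.996082 = 0.9405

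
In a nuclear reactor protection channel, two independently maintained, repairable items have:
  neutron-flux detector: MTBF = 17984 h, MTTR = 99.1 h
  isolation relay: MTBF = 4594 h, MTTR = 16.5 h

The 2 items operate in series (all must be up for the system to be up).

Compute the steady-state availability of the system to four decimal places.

0.9910

A(neutron-flux detector) = MTBF/(MTBF+MTTR) = 17984/(17984+99.1) = 0.994520
A(isolation relay) = MTBF/(MTBF+MTTR) = 4594/(4594+16.5) = 0.996421
Series availability: 0.994520 × 0.996421 = 0.9910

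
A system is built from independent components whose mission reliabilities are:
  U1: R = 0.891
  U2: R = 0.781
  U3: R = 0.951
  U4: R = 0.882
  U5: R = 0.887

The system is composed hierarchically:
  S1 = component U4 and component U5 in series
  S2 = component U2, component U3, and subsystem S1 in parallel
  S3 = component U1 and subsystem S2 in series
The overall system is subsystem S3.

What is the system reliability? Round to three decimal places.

0.889

Series (U4 and U5): 0.88200 × 0.88700 = 0.78233
Parallel (U2, U3, and [0.78233]): 1 − (1 − 0.78100)(1 − 0.95100)(1 − 0.78233) = 0.99766
Series (U1 and [0.99766]): 0.89100 × 0.99766 = 0.889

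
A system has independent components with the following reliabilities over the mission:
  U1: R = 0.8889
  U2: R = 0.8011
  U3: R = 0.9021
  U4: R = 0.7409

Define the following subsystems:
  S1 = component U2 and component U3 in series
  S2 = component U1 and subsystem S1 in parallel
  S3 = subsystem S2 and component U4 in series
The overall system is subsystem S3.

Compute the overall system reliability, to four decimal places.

Series (U2 and U3): 0.801100 × 0.902100 = 0.722672
Parallel (U1 and [0.722672]): 1 − (1 − 0.888900)(1 − 0.722672) = 0.969189
Series ([0.969189] and U4): 0.969189 × 0.740900 = 0.7181

0.7181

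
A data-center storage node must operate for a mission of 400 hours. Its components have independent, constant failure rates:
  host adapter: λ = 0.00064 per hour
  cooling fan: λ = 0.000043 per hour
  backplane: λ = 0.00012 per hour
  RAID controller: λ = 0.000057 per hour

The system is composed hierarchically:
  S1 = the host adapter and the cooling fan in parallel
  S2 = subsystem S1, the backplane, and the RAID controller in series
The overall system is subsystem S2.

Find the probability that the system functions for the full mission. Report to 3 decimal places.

0.928

R(host adapter) = exp(−0.00064 × 400) = 0.77414
R(cooling fan) = exp(−0.000043 × 400) = 0.98295
R(backplane) = exp(−0.00012 × 400) = 0.95313
R(RAID controller) = exp(−0.000057 × 400) = 0.97746
Parallel (host adapter and cooling fan): 1 − (1 − 0.77414)(1 − 0.98295) = 0.99615
Series ([0.99615], backplane, and RAID controller): 0.99615 × 0.95313 × 0.97746 = 0.928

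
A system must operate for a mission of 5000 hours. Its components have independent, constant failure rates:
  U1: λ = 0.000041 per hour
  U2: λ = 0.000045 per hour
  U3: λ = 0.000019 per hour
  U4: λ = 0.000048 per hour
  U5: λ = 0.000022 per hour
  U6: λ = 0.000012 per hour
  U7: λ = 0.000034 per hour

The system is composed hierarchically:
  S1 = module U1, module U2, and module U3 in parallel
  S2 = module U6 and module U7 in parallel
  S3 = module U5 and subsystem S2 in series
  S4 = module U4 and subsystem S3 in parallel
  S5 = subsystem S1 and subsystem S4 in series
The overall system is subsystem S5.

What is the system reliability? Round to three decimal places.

R(U1) = exp(−0.000041 × 5000) = 0.81465
R(U2) = exp(−0.000045 × 5000) = 0.79852
R(U3) = exp(−0.000019 × 5000) = 0.90937
R(U4) = exp(−0.000048 × 5000) = 0.78663
R(U5) = exp(−0.000022 × 5000) = 0.89583
R(U6) = exp(−0.000012 × 5000) = 0.94176
R(U7) = exp(−0.000034 × 5000) = 0.84366
Parallel (U1, U2, and U3): 1 − (1 − 0.81465)(1 − 0.79852)(1 − 0.90937) = 0.99662
Parallel (U6 and U7): 1 − (1 − 0.94176)(1 − 0.84366) = 0.99089
Series (U5 and [0.99089]): 0.89583 × 0.99089 = 0.88767
Parallel (U4 and [0.88767]): 1 − (1 − 0.78663)(1 − 0.88767) = 0.97603
Series ([0.99662] and [0.97603]): 0.99662 × 0.97603 = 0.973

0.973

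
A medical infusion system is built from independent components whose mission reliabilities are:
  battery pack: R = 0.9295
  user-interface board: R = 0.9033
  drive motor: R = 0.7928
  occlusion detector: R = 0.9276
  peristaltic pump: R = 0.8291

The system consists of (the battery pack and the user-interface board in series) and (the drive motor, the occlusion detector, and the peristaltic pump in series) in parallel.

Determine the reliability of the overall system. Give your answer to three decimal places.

0.937

Series (battery pack and user-interface board): 0.92950 × 0.90330 = 0.83962
Series (drive motor, occlusion detector, and peristaltic pump): 0.79280 × 0.92760 × 0.82910 = 0.60972
Parallel ([0.83962] and [0.60972]): 1 − (1 − 0.83962)(1 − 0.60972) = 0.937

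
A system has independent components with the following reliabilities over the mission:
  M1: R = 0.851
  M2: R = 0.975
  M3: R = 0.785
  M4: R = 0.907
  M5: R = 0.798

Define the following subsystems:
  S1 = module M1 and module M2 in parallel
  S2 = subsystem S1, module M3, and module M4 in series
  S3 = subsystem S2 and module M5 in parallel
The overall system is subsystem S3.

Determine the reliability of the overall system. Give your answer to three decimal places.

0.941

Parallel (M1 and M2): 1 − (1 − 0.85100)(1 − 0.97500) = 0.99628
Series ([0.99628], M3, and M4): 0.99628 × 0.78500 × 0.90700 = 0.70935
Parallel ([0.70935] and M5): 1 − (1 − 0.70935)(1 − 0.79800) = 0.941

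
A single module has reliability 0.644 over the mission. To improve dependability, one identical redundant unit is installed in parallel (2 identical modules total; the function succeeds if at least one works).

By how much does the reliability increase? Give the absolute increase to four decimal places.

0.2293

R_before = 0.644
R_after = 1 − (1 − 0.644)^2 = 0.8733
ΔR = 0.8733 − 0.644 = 0.2293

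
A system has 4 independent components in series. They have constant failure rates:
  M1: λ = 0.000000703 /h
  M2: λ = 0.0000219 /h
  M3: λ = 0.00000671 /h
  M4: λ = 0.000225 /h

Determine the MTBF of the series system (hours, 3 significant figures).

Series of exponential components: λ_sys = Σ λ_i
λ_sys = 0.000000703 + 0.0000219 + 0.00000671 + 0.000225 = 2.5431e-04 /h
MTBF = 1 / λ_sys = 3930 h

3930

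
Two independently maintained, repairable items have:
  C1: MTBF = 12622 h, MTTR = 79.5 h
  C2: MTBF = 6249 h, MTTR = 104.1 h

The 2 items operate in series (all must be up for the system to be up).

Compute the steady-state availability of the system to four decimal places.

0.9775

A(C1) = MTBF/(MTBF+MTTR) = 12622/(12622+79.5) = 0.993741
A(C2) = MTBF/(MTBF+MTTR) = 6249/(6249+104.1) = 0.983614
Series availability: 0.993741 × 0.983614 = 0.9775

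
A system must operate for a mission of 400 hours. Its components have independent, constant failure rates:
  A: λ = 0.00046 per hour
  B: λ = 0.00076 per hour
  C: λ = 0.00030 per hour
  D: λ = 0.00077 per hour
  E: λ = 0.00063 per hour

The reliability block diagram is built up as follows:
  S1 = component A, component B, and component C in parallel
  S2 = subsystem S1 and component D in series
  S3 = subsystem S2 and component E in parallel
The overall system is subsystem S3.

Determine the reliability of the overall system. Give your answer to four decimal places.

0.9401

R(A) = exp(−0.00046 × 400) = 0.831936
R(B) = exp(−0.00076 × 400) = 0.737861
R(C) = exp(−0.00030 × 400) = 0.886920
R(D) = exp(−0.00077 × 400) = 0.734915
R(E) = exp(−0.00063 × 400) = 0.777245
Parallel (A, B, and C): 1 − (1 − 0.831936)(1 − 0.737861)(1 − 0.886920) = 0.995018
Series ([0.995018] and D): 0.995018 × 0.734915 = 0.731254
Parallel ([0.731254] and E): 1 − (1 − 0.731254)(1 − 0.777245) = 0.9401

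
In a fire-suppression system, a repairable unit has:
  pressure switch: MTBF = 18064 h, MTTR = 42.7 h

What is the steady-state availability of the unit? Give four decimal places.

0.9976

A(pressure switch) = MTBF/(MTBF+MTTR) = 18064/(18064+42.7) = 0.9976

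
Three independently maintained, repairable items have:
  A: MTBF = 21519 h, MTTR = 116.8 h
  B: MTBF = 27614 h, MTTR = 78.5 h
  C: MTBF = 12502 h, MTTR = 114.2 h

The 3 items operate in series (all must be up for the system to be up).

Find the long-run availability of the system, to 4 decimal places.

0.9828

A(A) = MTBF/(MTBF+MTTR) = 21519/(21519+116.8) = 0.994602
A(B) = MTBF/(MTBF+MTTR) = 27614/(27614+78.5) = 0.997165
A(C) = MTBF/(MTBF+MTTR) = 12502/(12502+114.2) = 0.990948
Series availability: 0.994602 × 0.997165 × 0.990948 = 0.9828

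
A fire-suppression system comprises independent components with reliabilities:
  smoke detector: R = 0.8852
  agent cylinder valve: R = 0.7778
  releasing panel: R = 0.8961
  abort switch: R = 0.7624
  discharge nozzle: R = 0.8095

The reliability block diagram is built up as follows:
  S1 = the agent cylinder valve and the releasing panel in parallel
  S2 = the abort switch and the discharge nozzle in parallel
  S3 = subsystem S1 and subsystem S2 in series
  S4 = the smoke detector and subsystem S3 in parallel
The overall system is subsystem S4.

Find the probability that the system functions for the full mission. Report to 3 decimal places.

Parallel (agent cylinder valve and releasing panel): 1 − (1 − 0.77780)(1 − 0.89610) = 0.97691
Parallel (abort switch and discharge nozzle): 1 − (1 − 0.76240)(1 − 0.80950) = 0.95474
Series ([0.97691] and [0.95474]): 0.97691 × 0.95474 = 0.93270
Parallel (smoke detector and [0.93270]): 1 − (1 − 0.88520)(1 − 0.93270) = 0.992

0.992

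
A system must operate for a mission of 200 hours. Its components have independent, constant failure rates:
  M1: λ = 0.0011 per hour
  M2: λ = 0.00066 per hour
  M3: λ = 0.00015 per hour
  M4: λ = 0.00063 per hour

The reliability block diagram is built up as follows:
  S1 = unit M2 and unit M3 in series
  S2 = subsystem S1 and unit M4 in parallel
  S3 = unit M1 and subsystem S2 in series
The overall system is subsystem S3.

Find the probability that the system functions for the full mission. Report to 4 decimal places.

R(M1) = exp(−0.0011 × 200) = 0.802519
R(M2) = exp(−0.00066 × 200) = 0.876341
R(M3) = exp(−0.00015 × 200) = 0.970446
R(M4) = exp(−0.00063 × 200) = 0.881615
Series (M2 and M3): 0.876341 × 0.970446 = 0.850442
Parallel ([0.850442] and M4): 1 − (1 − 0.850442)(1 − 0.881615) = 0.982295
Series (M1 and [0.982295]): 0.802519 × 0.982295 = 0.7883

0.7883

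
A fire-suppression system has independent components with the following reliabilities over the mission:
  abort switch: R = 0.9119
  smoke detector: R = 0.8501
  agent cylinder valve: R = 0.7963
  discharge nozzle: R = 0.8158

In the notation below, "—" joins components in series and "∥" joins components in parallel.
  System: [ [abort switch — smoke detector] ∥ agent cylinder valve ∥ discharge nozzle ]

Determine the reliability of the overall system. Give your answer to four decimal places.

Series (abort switch and smoke detector): 0.911900 × 0.850100 = 0.775206
Parallel ([0.775206], agent cylinder valve, and discharge nozzle): 1 − (1 − 0.775206)(1 − 0.796300)(1 − 0.815800) = 0.9916

0.9916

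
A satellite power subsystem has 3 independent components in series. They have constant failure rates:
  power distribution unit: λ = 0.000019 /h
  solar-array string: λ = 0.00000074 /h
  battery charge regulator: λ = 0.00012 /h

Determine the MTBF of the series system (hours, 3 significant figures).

Series of exponential components: λ_sys = Σ λ_i
λ_sys = 0.000019 + 0.00000074 + 0.00012 = 1.3974e-04 /h
MTBF = 1 / λ_sys = 7160 h

7160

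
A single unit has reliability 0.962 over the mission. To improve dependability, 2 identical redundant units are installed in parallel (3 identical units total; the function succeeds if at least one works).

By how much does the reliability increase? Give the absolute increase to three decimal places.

R_before = 0.962
R_after = 1 − (1 − 0.962)^3 = 1.000
ΔR = 1.000 − 0.962 = 0.038

0.038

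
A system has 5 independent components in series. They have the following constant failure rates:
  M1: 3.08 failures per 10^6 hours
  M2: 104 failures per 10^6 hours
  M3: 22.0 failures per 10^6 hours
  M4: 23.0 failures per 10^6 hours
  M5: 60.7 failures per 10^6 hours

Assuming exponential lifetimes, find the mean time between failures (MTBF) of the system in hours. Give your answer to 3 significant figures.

4700

Series of exponential components: λ_sys = Σ λ_i
λ_sys = 0.00000308 + 0.000104 + 0.0000220 + 0.0000230 + 0.0000607 = 2.1278e-04 /h
MTBF = 1 / λ_sys = 4700 h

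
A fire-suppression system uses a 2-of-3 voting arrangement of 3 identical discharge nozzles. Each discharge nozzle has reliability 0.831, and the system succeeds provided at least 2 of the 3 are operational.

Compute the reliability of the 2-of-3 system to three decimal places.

R = Σ_{i=2}^{3} C(3,i) p^i (1−p)^{3−i} with p = 0.831
C(3,2)·0.831^2·0.169^1 = 0.35011
C(3,3)·0.831^3·0.169^0 = 0.57386
Sum = 0.924

0.924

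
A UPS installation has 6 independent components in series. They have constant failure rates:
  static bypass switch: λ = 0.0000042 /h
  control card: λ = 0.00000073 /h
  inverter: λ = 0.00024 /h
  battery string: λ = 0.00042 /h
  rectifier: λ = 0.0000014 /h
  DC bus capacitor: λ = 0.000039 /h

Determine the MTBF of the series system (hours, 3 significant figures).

1420

Series of exponential components: λ_sys = Σ λ_i
λ_sys = 0.0000042 + 0.00000073 + 0.00024 + 0.00042 + 0.0000014 + 0.000039 = 7.0533e-04 /h
MTBF = 1 / λ_sys = 1420 h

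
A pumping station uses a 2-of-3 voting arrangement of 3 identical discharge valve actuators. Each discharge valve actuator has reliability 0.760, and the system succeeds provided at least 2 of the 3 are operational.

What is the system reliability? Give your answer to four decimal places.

0.8548

R = Σ_{i=2}^{3} C(3,i) p^i (1−p)^{3−i} with p = 0.760
C(3,2)·0.760^2·0.240^1 = 0.415872
C(3,3)·0.760^3·0.240^0 = 0.438976
Sum = 0.8548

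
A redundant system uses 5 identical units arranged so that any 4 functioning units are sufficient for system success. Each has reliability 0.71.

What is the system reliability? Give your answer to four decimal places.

R = Σ_{i=4}^{5} C(5,i) p^i (1−p)^{5−i} with p = 0.71
C(5,4)·0.71^4·0.29^1 = 0.368469
C(5,5)·0.71^5·0.29^0 = 0.180423
Sum = 0.5489

0.5489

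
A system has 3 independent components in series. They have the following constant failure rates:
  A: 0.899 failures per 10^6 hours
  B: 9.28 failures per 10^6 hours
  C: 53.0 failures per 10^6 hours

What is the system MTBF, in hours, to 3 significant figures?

Series of exponential components: λ_sys = Σ λ_i
λ_sys = 0.000000899 + 0.00000928 + 0.0000530 = 6.3179e-05 /h
MTBF = 1 / λ_sys = 15800 h

15800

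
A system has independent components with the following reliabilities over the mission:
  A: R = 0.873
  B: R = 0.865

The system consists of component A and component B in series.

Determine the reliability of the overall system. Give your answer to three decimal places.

0.755

Series (A and B): 0.87300 × 0.86500 = 0.755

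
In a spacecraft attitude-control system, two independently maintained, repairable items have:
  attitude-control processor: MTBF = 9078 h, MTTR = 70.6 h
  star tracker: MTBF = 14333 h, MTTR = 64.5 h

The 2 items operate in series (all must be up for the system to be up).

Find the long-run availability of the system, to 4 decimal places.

A(attitude-control processor) = MTBF/(MTBF+MTTR) = 9078/(9078+70.6) = 0.992283
A(star tracker) = MTBF/(MTBF+MTTR) = 14333/(14333+64.5) = 0.995520
Series availability: 0.992283 × 0.995520 = 0.9878

0.9878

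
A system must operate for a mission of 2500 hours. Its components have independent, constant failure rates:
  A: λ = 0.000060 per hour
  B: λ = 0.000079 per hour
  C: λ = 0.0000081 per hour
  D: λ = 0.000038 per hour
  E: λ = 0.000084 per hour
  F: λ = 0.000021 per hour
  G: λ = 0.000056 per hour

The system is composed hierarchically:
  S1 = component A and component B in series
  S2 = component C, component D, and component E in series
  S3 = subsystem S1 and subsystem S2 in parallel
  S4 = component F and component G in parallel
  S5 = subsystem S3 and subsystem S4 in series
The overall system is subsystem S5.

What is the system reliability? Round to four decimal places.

R(A) = exp(−0.000060 × 2500) = 0.860708
R(B) = exp(−0.000079 × 2500) = 0.820780
R(C) = exp(−0.0000081 × 2500) = 0.979954
R(D) = exp(−0.000038 × 2500) = 0.909373
R(E) = exp(−0.000084 × 2500) = 0.810584
R(F) = exp(−0.000021 × 2500) = 0.948854
R(G) = exp(−0.000056 × 2500) = 0.869358
Series (A and B): 0.860708 × 0.820780 = 0.706452
Series (C, D, and E): 0.979954 × 0.909373 × 0.810584 = 0.722347
Parallel ([0.706452] and [0.722347]): 1 − (1 − 0.706452)(1 − 0.722347) = 0.918496
Parallel (F and G): 1 − (1 − 0.948854)(1 − 0.869358) = 0.993318
Series ([0.918496] and [0.993318]): 0.918496 × 0.993318 = 0.9124

0.9124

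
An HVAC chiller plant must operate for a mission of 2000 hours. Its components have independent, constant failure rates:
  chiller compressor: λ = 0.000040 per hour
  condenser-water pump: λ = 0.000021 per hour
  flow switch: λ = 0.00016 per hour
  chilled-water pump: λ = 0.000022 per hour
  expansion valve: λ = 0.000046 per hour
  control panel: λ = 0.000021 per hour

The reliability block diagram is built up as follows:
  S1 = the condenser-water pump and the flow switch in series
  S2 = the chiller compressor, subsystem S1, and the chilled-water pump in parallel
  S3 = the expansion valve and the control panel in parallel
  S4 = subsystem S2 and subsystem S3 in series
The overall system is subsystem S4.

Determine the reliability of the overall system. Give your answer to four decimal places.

R(chiller compressor) = exp(−0.000040 × 2000) = 0.923116
R(condenser-water pump) = exp(−0.000021 × 2000) = 0.958870
R(flow switch) = exp(−0.00016 × 2000) = 0.726149
R(chilled-water pump) = exp(−0.000022 × 2000) = 0.956954
R(expansion valve) = exp(−0.000046 × 2000) = 0.912105
R(control panel) = exp(−0.000021 × 2000) = 0.958870
Series (condenser-water pump and flow switch): 0.958870 × 0.726149 = 0.696282
Parallel (chiller compressor, [0.696282], and chilled-water pump): 1 − (1 − 0.923116)(1 − 0.696282)(1 − 0.956954) = 0.998995
Parallel (expansion valve and control panel): 1 − (1 − 0.912105)(1 − 0.958870) = 0.996385
Series ([0.998995] and [0.996385]): 0.998995 × 0.996385 = 0.9954

0.9954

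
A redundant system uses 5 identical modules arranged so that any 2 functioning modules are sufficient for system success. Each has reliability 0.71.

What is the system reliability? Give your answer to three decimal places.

0.973

R = Σ_{i=2}^{5} C(5,i) p^i (1−p)^{5−i} with p = 0.71
C(5,2)·0.71^2·0.29^3 = 0.12294
C(5,3)·0.71^3·0.29^2 = 0.30100
C(5,4)·0.71^4·0.29^1 = 0.36847
C(5,5)·0.71^5·0.29^0 = 0.18042
Sum = 0.973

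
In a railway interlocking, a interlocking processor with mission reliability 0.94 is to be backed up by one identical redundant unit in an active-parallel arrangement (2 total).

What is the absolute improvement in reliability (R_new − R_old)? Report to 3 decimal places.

0.056

R_before = 0.94
R_after = 1 − (1 − 0.94)^2 = 0.996
ΔR = 0.996 − 0.94 = 0.056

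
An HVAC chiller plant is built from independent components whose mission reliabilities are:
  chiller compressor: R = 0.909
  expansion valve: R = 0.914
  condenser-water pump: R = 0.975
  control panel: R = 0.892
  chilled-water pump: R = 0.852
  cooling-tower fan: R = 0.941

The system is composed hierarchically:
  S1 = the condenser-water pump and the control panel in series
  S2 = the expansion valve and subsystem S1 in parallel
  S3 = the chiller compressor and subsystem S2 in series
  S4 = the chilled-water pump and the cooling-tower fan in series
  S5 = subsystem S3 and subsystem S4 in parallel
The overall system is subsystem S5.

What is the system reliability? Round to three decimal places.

0.980

Series (condenser-water pump and control panel): 0.97500 × 0.89200 = 0.86970
Parallel (expansion valve and [0.86970]): 1 − (1 − 0.91400)(1 − 0.86970) = 0.98879
Series (chiller compressor and [0.98879]): 0.90900 × 0.98879 = 0.89881
Series (chilled-water pump and cooling-tower fan): 0.85200 × 0.94100 = 0.80173
Parallel ([0.89881] and [0.80173]): 1 − (1 − 0.89881)(1 − 0.80173) = 0.980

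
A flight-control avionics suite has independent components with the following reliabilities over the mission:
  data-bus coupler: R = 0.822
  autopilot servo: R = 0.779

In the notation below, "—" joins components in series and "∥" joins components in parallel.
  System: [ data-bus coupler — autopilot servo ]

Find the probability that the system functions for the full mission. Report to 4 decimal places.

Series (data-bus coupler and autopilot servo): 0.822000 × 0.779000 = 0.6403

0.6403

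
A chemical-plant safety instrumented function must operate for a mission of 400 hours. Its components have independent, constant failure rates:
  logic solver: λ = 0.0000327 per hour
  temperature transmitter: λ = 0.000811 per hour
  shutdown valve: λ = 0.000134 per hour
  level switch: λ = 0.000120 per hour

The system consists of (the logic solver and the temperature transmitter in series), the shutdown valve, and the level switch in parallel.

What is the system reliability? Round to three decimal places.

0.999

R(logic solver) = exp(−0.0000327 × 400) = 0.98701
R(temperature transmitter) = exp(−0.000811 × 400) = 0.72296
R(shutdown valve) = exp(−0.000134 × 400) = 0.94781
R(level switch) = exp(−0.000120 × 400) = 0.95313
Series (logic solver and temperature transmitter): 0.98701 × 0.72296 = 0.71357
Parallel ([0.71357], shutdown valve, and level switch): 1 − (1 − 0.71357)(1 − 0.94781)(1 − 0.95313) = 0.999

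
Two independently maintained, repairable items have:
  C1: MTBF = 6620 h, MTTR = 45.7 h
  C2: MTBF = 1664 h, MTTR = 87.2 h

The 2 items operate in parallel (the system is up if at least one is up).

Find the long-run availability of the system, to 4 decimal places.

A(C1) = MTBF/(MTBF+MTTR) = 6620/(6620+45.7) = 0.993144
A(C2) = MTBF/(MTBF+MTTR) = 1664/(1664+87.2) = 0.950206
Parallel availability: 1 − (1 − 0.993144)(1 − 0.950206) = 0.9997

0.9997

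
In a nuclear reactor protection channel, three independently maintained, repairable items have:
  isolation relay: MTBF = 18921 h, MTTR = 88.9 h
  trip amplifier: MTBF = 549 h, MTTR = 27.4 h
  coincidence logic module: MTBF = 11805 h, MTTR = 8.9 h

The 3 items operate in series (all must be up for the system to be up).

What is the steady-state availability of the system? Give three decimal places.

0.947

A(isolation relay) = MTBF/(MTBF+MTTR) = 18921/(18921+88.9) = 0.995323
A(trip amplifier) = MTBF/(MTBF+MTTR) = 549/(549+27.4) = 0.952464
A(coincidence logic module) = MTBF/(MTBF+MTTR) = 11805/(11805+8.9) = 0.999247
Series availability: 0.995323 × 0.952464 × 0.999247 = 0.947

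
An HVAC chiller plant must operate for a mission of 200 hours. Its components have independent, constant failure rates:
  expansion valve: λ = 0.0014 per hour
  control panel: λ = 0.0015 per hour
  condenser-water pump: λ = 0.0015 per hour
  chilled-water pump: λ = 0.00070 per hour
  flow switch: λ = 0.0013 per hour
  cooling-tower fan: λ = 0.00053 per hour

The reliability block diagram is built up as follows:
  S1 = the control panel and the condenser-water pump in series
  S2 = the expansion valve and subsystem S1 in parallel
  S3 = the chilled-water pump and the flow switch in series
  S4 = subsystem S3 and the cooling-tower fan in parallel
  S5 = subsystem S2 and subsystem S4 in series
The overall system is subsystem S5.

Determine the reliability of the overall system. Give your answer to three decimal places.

0.860

R(expansion valve) = exp(−0.0014 × 200) = 0.75578
R(control panel) = exp(−0.0015 × 200) = 0.74082
R(condenser-water pump) = exp(−0.0015 × 200) = 0.74082
R(chilled-water pump) = exp(−0.00070 × 200) = 0.86936
R(flow switch) = exp(−0.0013 × 200) = 0.77105
R(cooling-tower fan) = exp(−0.00053 × 200) = 0.89942
Series (control panel and condenser-water pump): 0.74082 × 0.74082 = 0.54881
Parallel (expansion valve and [0.54881]): 1 − (1 − 0.75578)(1 − 0.54881) = 0.88981
Series (chilled-water pump and flow switch): 0.86936 × 0.77105 = 0.67032
Parallel ([0.67032] and cooling-tower fan): 1 − (1 − 0.67032)(1 − 0.89942) = 0.96684
Series ([0.88981] and [0.96684]): 0.88981 × 0.96684 = 0.860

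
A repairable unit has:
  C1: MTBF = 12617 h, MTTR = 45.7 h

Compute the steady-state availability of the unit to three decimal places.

A(C1) = MTBF/(MTBF+MTTR) = 12617/(12617+45.7) = 0.996

0.996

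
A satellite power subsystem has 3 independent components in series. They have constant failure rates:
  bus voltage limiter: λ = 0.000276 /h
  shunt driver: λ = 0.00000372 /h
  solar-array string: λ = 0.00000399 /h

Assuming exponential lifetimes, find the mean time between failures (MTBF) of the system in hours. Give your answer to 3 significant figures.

3520

Series of exponential components: λ_sys = Σ λ_i
λ_sys = 0.000276 + 0.00000372 + 0.00000399 = 2.8371e-04 /h
MTBF = 1 / λ_sys = 3520 h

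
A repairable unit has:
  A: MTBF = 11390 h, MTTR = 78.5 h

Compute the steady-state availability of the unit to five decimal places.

A(A) = MTBF/(MTBF+MTTR) = 11390/(11390+78.5) = 0.99316

0.99316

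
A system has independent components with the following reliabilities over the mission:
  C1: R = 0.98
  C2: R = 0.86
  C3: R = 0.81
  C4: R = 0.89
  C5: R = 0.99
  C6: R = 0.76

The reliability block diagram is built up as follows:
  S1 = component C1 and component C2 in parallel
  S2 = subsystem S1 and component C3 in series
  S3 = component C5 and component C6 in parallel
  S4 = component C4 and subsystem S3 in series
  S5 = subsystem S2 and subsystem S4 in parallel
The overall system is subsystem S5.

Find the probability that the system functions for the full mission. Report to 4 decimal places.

0.9784

Parallel (C1 and C2): 1 − (1 − 0.980000)(1 − 0.860000) = 0.997200
Series ([0.997200] and C3): 0.997200 × 0.810000 = 0.807732
Parallel (C5 and C6): 1 − (1 − 0.990000)(1 − 0.760000) = 0.997600
Series (C4 and [0.997600]): 0.890000 × 0.997600 = 0.887864
Parallel ([0.807732] and [0.887864]): 1 − (1 − 0.807732)(1 − 0.887864) = 0.9784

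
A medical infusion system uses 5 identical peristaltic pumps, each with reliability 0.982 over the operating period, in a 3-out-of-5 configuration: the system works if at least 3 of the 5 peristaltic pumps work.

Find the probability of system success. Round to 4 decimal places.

0.9999

R = Σ_{i=3}^{5} C(5,i) p^i (1−p)^{5−i} with p = 0.982
C(5,3)·0.982^3·0.018^2 = 0.003068
C(5,4)·0.982^4·0.018^1 = 0.083693
C(5,5)·0.982^5·0.018^0 = 0.913182
Sum = 0.9999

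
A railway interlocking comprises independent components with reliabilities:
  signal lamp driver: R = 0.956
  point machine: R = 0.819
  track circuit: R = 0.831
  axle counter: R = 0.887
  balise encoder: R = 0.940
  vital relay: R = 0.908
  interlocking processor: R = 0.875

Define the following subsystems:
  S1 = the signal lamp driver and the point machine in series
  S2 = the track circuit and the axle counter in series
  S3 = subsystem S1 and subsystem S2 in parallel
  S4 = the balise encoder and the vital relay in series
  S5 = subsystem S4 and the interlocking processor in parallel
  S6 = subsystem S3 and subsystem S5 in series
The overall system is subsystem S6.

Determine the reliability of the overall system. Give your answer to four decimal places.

0.9257

Series (signal lamp driver and point machine): 0.956000 × 0.819000 = 0.782964
Series (track circuit and axle counter): 0.831000 × 0.887000 = 0.737097
Parallel ([0.782964] and [0.737097]): 1 − (1 − 0.782964)(1 − 0.737097) = 0.942941
Series (balise encoder and vital relay): 0.940000 × 0.908000 = 0.853520
Parallel ([0.853520] and interlocking processor): 1 − (1 − 0.853520)(1 − 0.875000) = 0.981690
Series ([0.942941] and [0.981690]): 0.942941 × 0.981690 = 0.9257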